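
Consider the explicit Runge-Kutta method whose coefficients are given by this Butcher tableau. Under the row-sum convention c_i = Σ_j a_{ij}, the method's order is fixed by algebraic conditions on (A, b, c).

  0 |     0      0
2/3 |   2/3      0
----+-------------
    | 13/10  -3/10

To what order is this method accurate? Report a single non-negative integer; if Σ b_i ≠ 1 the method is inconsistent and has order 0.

1

b = (13/10, -3/10)
c = (0, 2/3)
Σ b_i: 13/10·1 + (-3/10)·1 = 1 ✓
b·c: (-3/10)·2/3 = -1/5 ≠ 1/2 ⇒ order 1.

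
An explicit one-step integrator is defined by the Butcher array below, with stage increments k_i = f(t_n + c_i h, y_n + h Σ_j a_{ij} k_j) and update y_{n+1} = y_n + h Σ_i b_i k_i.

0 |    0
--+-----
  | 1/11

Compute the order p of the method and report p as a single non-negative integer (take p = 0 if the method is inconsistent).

0

b = (1/11)
c = (0)
Σ b_i: 1/11·1 = 1/11 ≠ 1 ⇒ order 0.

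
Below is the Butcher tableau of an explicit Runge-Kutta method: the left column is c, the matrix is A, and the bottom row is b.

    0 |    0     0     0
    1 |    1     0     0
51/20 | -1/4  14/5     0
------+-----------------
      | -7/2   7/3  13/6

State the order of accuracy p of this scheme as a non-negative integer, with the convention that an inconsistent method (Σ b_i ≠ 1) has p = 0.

b = (-7/2, 7/3, 13/6)
c = (0, 1, 51/20)
Ac = (0, 0, 14/5)
Σ b_i: (-7/2)·1 + 7/3·1 + 13/6·1 = 1 ✓
b·c: 7/3·1 + 13/6·51/20 = 943/120 ≠ 1/2 ⇒ order 1.

1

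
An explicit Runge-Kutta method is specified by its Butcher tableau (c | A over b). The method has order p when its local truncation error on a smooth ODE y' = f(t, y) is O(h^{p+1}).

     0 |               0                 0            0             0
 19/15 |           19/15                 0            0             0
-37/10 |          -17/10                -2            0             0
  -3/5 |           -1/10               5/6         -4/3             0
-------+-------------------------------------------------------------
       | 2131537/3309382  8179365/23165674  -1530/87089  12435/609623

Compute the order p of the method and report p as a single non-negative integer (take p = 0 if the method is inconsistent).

3

b = (2131537/3309382, 8179365/23165674, -1530/87089, 12435/609623)
c = (0, 19/15, -37/10, -3/5)
Ac = (0, 0, -38/15, 539/90)
Σ b_i: 2131537/3309382·1 + 8179365/23165674·1 + (-1530/87089)·1 + 12435/609623·1 = 1 ✓
b·c: 8179365/23165674·19/15 + (-1530/87089)·(-37/10) + 12435/609623·(-3/5) = 1/2 ✓
b·c²: 8179365/23165674·361/225 + (-1530/87089)·1369/100 + 12435/609623·9/25 = 1/3 ✓
b·Ac: (-1530/87089)·(-38/15) + 12435/609623·539/90 = 1/6 ✓
b·c³: 8179365/23165674·6859/3375 + (-1530/87089)·(-50653/1000) + 12435/609623·(-27/125) = 25129343/15676020 ≠ 1/4 ⇒ order 3.
b·(c∘Ac): (-1530/87089)·703/75 + 12435/609623·(-539/150) = -41449/174178 ≠ 1/8
b·Ac²: (-1530/87089)·(-722/225) + 12435/609623·(-22837/1350) = -3167765/10973214 ≠ 1/12
b·A²c: 12435/609623·152/45 = 126008/1828869 ≠ 1/24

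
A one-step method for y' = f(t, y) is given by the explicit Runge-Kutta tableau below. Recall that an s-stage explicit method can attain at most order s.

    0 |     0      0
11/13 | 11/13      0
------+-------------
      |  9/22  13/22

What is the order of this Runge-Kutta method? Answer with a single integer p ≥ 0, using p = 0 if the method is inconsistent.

b = (9/22, 13/22)
c = (0, 11/13)
Σ b_i: 9/22·1 + 13/22·1 = 1 ✓
b·c: 13/22·11/13 = 1/2 ✓; 2 stages ⇒ order 2.

2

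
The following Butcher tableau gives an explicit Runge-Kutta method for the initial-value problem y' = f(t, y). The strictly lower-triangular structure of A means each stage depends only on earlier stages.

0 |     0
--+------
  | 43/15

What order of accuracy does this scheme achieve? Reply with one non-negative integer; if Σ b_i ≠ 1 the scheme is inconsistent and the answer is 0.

b = (43/15)
c = (0)
Σ b_i: 43/15·1 = 43/15 ≠ 1 ⇒ order 0.

0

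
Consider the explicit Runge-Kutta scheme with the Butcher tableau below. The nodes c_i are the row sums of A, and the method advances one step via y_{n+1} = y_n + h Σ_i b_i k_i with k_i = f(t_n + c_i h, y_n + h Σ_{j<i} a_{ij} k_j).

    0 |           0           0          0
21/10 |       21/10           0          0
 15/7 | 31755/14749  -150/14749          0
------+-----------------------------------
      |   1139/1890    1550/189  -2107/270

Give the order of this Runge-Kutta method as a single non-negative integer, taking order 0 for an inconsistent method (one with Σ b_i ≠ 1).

3

b = (1139/1890, 1550/189, -2107/270)
c = (0, 21/10, 15/7)
Ac = (0, 0, -45/2107)
Σ b_i: 1139/1890·1 + 1550/189·1 + (-2107/270)·1 = 1 ✓
b·c: 1550/189·21/10 + (-2107/270)·15/7 = 1/2 ✓
b·c²: 1550/189·441/100 + (-2107/270)·225/49 = 1/3 ✓
b·Ac: (-2107/270)·(-45/2107) = 1/6 ✓; 3 stages ⇒ order 3.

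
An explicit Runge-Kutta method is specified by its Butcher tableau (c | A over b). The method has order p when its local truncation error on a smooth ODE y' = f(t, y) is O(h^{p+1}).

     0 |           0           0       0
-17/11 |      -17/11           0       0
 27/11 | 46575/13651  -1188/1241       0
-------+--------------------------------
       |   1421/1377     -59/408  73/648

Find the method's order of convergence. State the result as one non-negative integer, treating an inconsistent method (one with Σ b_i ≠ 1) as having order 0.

3

b = (1421/1377, -59/408, 73/648)
c = (0, -17/11, 27/11)
Ac = (0, 0, 108/73)
Σ b_i: 1421/1377·1 + (-59/408)·1 + 73/648·1 = 1 ✓
b·c: (-59/408)·(-17/11) + 73/648·27/11 = 1/2 ✓
b·c²: (-59/408)·289/121 + 73/648·729/121 = 1/3 ✓
b·Ac: 73/648·108/73 = 1/6 ✓; 3 stages ⇒ order 3.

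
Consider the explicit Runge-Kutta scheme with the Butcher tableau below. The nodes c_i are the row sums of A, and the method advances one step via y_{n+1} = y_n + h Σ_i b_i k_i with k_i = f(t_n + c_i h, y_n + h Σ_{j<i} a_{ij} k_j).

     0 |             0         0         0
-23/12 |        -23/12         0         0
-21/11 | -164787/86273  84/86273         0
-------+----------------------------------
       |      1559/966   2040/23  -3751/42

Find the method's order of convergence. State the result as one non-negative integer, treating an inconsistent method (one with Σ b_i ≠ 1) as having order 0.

3

b = (1559/966, 2040/23, -3751/42)
c = (0, -23/12, -21/11)
Ac = (0, 0, -7/3751)
Σ b_i: 1559/966·1 + 2040/23·1 + (-3751/42)·1 = 1 ✓
b·c: 2040/23·(-23/12) + (-3751/42)·(-21/11) = 1/2 ✓
b·c²: 2040/23·529/144 + (-3751/42)·441/121 = 1/3 ✓
b·Ac: (-3751/42)·(-7/3751) = 1/6 ✓; 3 stages ⇒ order 3.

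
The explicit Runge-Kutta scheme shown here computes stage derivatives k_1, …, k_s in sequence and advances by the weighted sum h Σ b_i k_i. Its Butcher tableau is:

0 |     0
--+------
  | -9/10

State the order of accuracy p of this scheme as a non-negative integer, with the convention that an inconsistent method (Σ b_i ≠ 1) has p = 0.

0

b = (-9/10)
c = (0)
Σ b_i: (-9/10)·1 = -9/10 ≠ 1 ⇒ order 0.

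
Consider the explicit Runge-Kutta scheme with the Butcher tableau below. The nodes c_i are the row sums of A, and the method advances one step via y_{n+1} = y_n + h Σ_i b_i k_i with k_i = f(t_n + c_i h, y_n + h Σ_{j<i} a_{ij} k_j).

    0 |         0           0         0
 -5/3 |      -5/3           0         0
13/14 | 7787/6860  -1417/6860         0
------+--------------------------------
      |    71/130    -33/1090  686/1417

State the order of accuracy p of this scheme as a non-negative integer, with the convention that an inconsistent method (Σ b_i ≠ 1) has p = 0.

b = (71/130, -33/1090, 686/1417)
c = (0, -5/3, 13/14)
Ac = (0, 0, 1417/4116)
Σ b_i: 71/130·1 + (-33/1090)·1 + 686/1417·1 = 1 ✓
b·c: (-33/1090)·(-5/3) + 686/1417·13/14 = 1/2 ✓
b·c²: (-33/1090)·25/9 + 686/1417·169/196 = 1/3 ✓
b·Ac: 686/1417·1417/4116 = 1/6 ✓; 3 stages ⇒ order 3.

3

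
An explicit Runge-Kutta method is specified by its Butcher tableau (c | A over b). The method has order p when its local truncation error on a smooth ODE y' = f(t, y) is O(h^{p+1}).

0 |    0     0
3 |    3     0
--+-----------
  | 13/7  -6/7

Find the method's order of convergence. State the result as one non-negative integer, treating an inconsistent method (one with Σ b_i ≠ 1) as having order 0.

1

b = (13/7, -6/7)
c = (0, 3)
Σ b_i: 13/7·1 + (-6/7)·1 = 1 ✓
b·c: (-6/7)·3 = -18/7 ≠ 1/2 ⇒ order 1.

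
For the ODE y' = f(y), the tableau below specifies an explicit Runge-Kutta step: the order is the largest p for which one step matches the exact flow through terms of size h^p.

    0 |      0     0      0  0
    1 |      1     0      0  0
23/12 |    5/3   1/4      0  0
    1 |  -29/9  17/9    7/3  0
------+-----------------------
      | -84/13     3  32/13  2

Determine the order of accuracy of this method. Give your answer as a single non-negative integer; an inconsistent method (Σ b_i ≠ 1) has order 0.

b = (-84/13, 3, 32/13, 2)
c = (0, 1, 23/12, 1)
Ac = (0, 0, 1/4, 229/36)
Σ b_i: (-84/13)·1 + 3·1 + 32/13·1 + 2·1 = 1 ✓
b·c: 3·1 + 32/13·23/12 + 2·1 = 379/39 ≠ 1/2 ⇒ order 1.

1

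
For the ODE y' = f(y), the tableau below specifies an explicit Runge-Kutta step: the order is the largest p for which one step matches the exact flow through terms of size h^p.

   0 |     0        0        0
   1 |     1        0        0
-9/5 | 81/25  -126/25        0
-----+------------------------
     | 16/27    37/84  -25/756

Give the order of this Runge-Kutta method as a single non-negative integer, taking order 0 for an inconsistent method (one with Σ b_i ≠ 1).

3

b = (16/27, 37/84, -25/756)
c = (0, 1, -9/5)
Ac = (0, 0, -126/25)
Σ b_i: 16/27·1 + 37/84·1 + (-25/756)·1 = 1 ✓
b·c: 37/84·1 + (-25/756)·(-9/5) = 1/2 ✓
b·c²: 37/84·1 + (-25/756)·81/25 = 1/3 ✓
b·Ac: (-25/756)·(-126/25) = 1/6 ✓; 3 stages ⇒ order 3.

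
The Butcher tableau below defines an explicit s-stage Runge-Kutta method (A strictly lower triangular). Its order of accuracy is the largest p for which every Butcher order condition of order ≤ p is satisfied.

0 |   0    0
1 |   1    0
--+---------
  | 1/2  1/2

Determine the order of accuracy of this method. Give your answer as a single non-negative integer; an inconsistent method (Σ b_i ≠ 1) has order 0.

b = (1/2, 1/2)
c = (0, 1)
Σ b_i: 1/2·1 + 1/2·1 = 1 ✓
b·c: 1/2·1 = 1/2 ✓; 2 stages ⇒ order 2.

2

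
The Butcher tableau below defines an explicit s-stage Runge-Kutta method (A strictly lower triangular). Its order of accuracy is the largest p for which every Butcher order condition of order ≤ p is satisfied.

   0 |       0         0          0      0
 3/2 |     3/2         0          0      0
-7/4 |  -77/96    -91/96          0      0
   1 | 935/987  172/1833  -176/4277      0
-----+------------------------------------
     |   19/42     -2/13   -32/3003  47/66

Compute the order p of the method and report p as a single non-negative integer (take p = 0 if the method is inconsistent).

4

b = (19/42, -2/13, -32/3003, 47/66)
c = (0, 3/2, -7/4, 1)
Ac = (0, 0, -91/64, 10/47)
Σ b_i: 19/42·1 + (-2/13)·1 + (-32/3003)·1 + 47/66·1 = 1 ✓
b·c: (-2/13)·3/2 + (-32/3003)·(-7/4) + 47/66·1 = 1/2 ✓
b·c²: (-2/13)·9/4 + (-32/3003)·49/16 + 47/66·1 = 1/3 ✓
b·Ac: (-32/3003)·(-91/64) + 47/66·10/47 = 1/6 ✓
b·c³: (-2/13)·27/8 + (-32/3003)·(-343/64) + 47/66·1 = 1/4 ✓
b·(c∘Ac): (-32/3003)·637/256 + 47/66·10/47 = 1/8 ✓
b·Ac²: (-32/3003)·(-273/128) + 47/66·4/47 = 1/12 ✓
b·A²c: 47/66·11/188 = 1/24 ✓; 4 stages ⇒ order 4.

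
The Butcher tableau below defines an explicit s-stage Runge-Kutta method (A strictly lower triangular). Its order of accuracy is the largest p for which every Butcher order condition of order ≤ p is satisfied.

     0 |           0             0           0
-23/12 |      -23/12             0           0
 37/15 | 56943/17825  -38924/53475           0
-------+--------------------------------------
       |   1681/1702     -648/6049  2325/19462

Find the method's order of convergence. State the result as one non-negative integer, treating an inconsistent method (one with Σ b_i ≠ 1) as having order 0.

b = (1681/1702, -648/6049, 2325/19462)
c = (0, -23/12, 37/15)
Ac = (0, 0, 9731/6975)
Σ b_i: 1681/1702·1 + (-648/6049)·1 + 2325/19462·1 = 1 ✓
b·c: (-648/6049)·(-23/12) + 2325/19462·37/15 = 1/2 ✓
b·c²: (-648/6049)·529/144 + 2325/19462·1369/225 = 1/3 ✓
b·Ac: 2325/19462·9731/6975 = 1/6 ✓; 3 stages ⇒ order 3.

3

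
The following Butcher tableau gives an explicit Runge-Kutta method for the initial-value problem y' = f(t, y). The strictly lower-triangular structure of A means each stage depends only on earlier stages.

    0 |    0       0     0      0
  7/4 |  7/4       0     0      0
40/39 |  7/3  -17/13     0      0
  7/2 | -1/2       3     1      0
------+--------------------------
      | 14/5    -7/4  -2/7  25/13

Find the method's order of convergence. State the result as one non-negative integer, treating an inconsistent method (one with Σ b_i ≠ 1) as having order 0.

b = (14/5, -7/4, -2/7, 25/13)
c = (0, 7/4, 40/39, 7/2)
Ac = (0, 0, -119/52, 979/156)
Σ b_i: 14/5·1 + (-7/4)·1 + (-2/7)·1 + 25/13·1 = 4891/1820 ≠ 1 ⇒ order 0.

0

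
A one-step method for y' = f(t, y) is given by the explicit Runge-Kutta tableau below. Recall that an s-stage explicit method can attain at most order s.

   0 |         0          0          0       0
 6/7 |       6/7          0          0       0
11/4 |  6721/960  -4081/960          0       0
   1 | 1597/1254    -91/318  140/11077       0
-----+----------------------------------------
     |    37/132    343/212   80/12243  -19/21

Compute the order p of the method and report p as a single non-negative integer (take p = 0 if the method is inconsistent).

b = (37/132, 343/212, 80/12243, -19/21)
c = (0, 6/7, 11/4, 1)
Ac = (0, 0, -583/160, -4/19)
Σ b_i: 37/132·1 + 343/212·1 + 80/12243·1 + (-19/21)·1 = 1 ✓
b·c: 343/212·6/7 + 80/12243·11/4 + (-19/21)·1 = 1/2 ✓
b·c²: 343/212·36/49 + 80/12243·121/16 + (-19/21)·1 = 1/3 ✓
b·Ac: 80/12243·(-583/160) + (-19/21)·(-4/19) = 1/6 ✓
b·c³: 343/212·216/343 + 80/12243·1331/64 + (-19/21)·1 = 1/4 ✓
b·(c∘Ac): 80/12243·(-6413/640) + (-19/21)·(-4/19) = 1/8 ✓
b·Ac²: 80/12243·(-1749/560) + (-19/21)·(-61/532) = 1/12 ✓
b·A²c: (-19/21)·(-7/152) = 1/24 ✓; 4 stages ⇒ order 4.

4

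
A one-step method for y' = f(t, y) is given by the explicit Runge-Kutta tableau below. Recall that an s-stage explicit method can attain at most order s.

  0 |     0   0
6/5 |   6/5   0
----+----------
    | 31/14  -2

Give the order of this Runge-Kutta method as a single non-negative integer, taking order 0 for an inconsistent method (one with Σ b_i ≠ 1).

0

b = (31/14, -2)
c = (0, 6/5)
Σ b_i: 31/14·1 + (-2)·1 = 3/14 ≠ 1 ⇒ order 0.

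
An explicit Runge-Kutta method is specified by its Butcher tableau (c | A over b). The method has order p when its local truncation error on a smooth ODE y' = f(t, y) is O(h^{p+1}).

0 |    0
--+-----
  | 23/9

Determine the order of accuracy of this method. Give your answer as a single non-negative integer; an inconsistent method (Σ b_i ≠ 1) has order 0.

0

b = (23/9)
c = (0)
Σ b_i: 23/9·1 = 23/9 ≠ 1 ⇒ order 0.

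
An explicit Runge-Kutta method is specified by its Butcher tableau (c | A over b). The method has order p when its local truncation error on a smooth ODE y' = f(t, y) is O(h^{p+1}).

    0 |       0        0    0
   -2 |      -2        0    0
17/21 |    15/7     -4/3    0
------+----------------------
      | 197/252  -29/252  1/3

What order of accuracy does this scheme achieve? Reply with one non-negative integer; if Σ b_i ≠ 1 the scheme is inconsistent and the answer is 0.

b = (197/252, -29/252, 1/3)
c = (0, -2, 17/21)
Ac = (0, 0, 8/3)
Σ b_i: 197/252·1 + (-29/252)·1 + 1/3·1 = 1 ✓
b·c: (-29/252)·(-2) + 1/3·17/21 = 1/2 ✓
b·c²: (-29/252)·4 + 1/3·289/441 = -320/1323 ≠ 1/3 ⇒ order 2.
b·Ac: 1/3·8/3 = 8/9 ≠ 1/6

2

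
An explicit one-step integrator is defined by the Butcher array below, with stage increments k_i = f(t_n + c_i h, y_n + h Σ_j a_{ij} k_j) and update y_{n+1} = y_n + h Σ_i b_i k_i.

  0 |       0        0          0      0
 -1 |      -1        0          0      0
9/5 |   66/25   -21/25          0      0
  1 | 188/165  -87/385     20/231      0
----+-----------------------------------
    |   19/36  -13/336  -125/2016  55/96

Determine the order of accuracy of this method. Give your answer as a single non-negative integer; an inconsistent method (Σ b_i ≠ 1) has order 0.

b = (19/36, -13/336, -125/2016, 55/96)
c = (0, -1, 9/5, 1)
Ac = (0, 0, 21/25, 21/55)
Σ b_i: 19/36·1 + (-13/336)·1 + (-125/2016)·1 + 55/96·1 = 1 ✓
b·c: (-13/336)·(-1) + (-125/2016)·9/5 + 55/96·1 = 1/2 ✓
b·c²: (-13/336)·1 + (-125/2016)·81/25 + 55/96·1 = 1/3 ✓
b·Ac: (-125/2016)·21/25 + 55/96·21/55 = 1/6 ✓
b·c³: (-13/336)·(-1) + (-125/2016)·729/125 + 55/96·1 = 1/4 ✓
b·(c∘Ac): (-125/2016)·189/125 + 55/96·21/55 = 1/8 ✓
b·Ac²: (-125/2016)·(-21/25) + 55/96·3/55 = 1/12 ✓
b·A²c: 55/96·4/55 = 1/24 ✓; 4 stages ⇒ order 4.

4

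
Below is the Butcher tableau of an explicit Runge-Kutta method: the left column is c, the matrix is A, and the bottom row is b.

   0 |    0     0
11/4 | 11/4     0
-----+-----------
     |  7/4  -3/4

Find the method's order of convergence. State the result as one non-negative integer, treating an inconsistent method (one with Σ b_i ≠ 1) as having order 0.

1

b = (7/4, -3/4)
c = (0, 11/4)
Σ b_i: 7/4·1 + (-3/4)·1 = 1 ✓
b·c: (-3/4)·11/4 = -33/16 ≠ 1/2 ⇒ order 1.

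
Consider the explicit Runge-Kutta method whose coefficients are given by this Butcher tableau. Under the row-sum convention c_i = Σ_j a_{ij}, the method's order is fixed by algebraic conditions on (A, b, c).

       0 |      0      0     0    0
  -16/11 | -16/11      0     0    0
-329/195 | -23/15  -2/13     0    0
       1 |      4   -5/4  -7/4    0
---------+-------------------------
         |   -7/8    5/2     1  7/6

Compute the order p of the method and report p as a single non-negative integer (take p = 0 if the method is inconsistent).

0

b = (-7/8, 5/2, 1, 7/6)
c = (0, -16/11, -329/195, 1)
Ac = (0, 0, 32/143, 40933/8580)
Σ b_i: (-7/8)·1 + 5/2·1 + 1·1 + 7/6·1 = 91/24 ≠ 1 ⇒ order 0.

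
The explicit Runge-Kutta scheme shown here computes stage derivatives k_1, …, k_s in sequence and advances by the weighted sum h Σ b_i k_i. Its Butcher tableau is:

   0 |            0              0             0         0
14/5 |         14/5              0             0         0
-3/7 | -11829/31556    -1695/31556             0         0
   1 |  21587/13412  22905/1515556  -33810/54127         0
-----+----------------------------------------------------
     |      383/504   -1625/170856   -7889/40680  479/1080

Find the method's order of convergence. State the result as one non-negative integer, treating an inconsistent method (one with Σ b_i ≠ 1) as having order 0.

b = (383/504, -1625/170856, -7889/40680, 479/1080)
c = (0, 14/5, -3/7, 1)
Ac = (0, 0, -339/2254, 297/958)
Σ b_i: 383/504·1 + (-1625/170856)·1 + (-7889/40680)·1 + 479/1080·1 = 1 ✓
b·c: (-1625/170856)·14/5 + (-7889/40680)·(-3/7) + 479/1080·1 = 1/2 ✓
b·c²: (-1625/170856)·196/25 + (-7889/40680)·9/49 + 479/1080·1 = 1/3 ✓
b·Ac: (-7889/40680)·(-339/2254) + 479/1080·297/958 = 1/6 ✓
b·c³: (-1625/170856)·2744/125 + (-7889/40680)·(-27/343) + 479/1080·1 = 1/4 ✓
b·(c∘Ac): (-7889/40680)·1017/15778 + 479/1080·297/958 = 1/8 ✓
b·Ac²: (-7889/40680)·(-339/805) + 479/1080·9/2395 = 1/12 ✓
b·A²c: 479/1080·45/479 = 1/24 ✓; 4 stages ⇒ order 4.

4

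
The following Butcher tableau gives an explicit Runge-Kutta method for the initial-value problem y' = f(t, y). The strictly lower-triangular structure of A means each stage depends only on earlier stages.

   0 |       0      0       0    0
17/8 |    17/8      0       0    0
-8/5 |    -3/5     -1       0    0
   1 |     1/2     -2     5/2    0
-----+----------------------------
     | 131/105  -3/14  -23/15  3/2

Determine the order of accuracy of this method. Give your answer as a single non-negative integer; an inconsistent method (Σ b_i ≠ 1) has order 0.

1

b = (131/105, -3/14, -23/15, 3/2)
c = (0, 17/8, -8/5, 1)
Ac = (0, 0, -17/8, -33/4)
Σ b_i: 131/105·1 + (-3/14)·1 + (-23/15)·1 + 3/2·1 = 1 ✓
b·c: (-3/14)·17/8 + (-23/15)·(-8/5) + 3/2·1 = 29383/8400 ≠ 1/2 ⇒ order 1.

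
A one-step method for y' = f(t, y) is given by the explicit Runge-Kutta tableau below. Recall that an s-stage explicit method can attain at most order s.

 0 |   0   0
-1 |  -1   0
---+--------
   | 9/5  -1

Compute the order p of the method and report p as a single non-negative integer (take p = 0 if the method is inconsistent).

0

b = (9/5, -1)
c = (0, -1)
Σ b_i: 9/5·1 + (-1)·1 = 4/5 ≠ 1 ⇒ order 0.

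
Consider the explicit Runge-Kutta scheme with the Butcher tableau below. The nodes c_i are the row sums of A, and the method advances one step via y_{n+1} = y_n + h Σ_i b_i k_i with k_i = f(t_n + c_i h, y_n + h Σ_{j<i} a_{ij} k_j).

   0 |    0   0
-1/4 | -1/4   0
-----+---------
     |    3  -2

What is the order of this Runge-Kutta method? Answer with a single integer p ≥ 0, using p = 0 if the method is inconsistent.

2

b = (3, -2)
c = (0, -1/4)
Σ b_i: 3·1 + (-2)·1 = 1 ✓
b·c: (-2)·(-1/4) = 1/2 ✓; 2 stages ⇒ order 2.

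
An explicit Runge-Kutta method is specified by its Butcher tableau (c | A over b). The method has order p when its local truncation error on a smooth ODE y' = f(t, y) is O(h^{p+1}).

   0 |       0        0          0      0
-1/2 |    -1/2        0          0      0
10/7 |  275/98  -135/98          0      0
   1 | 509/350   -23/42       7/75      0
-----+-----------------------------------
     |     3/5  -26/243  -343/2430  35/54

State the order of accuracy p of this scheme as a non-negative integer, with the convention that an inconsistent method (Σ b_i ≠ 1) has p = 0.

b = (3/5, -26/243, -343/2430, 35/54)
c = (0, -1/2, 10/7, 1)
Ac = (0, 0, 135/196, 57/140)
Σ b_i: 3/5·1 + (-26/243)·1 + (-343/2430)·1 + 35/54·1 = 1 ✓
b·c: (-26/243)·(-1/2) + (-343/2430)·10/7 + 35/54·1 = 1/2 ✓
b·c²: (-26/243)·1/4 + (-343/2430)·100/49 + 35/54·1 = 1/3 ✓
b·Ac: (-343/2430)·135/196 + 35/54·57/140 = 1/6 ✓
b·c³: (-26/243)·(-1/8) + (-343/2430)·1000/343 + 35/54·1 = 1/4 ✓
b·(c∘Ac): (-343/2430)·675/686 + 35/54·57/140 = 1/8 ✓
b·Ac²: (-343/2430)·(-135/392) + 35/54·3/56 = 1/12 ✓
b·A²c: 35/54·9/140 = 1/24 ✓; 4 stages ⇒ order 4.

4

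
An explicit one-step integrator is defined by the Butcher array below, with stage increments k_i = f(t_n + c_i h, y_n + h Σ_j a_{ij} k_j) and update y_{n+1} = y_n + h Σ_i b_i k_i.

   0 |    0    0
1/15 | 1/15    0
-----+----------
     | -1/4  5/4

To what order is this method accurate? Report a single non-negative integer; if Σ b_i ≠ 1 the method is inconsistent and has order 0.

b = (-1/4, 5/4)
c = (0, 1/15)
Σ b_i: (-1/4)·1 + 5/4·1 = 1 ✓
b·c: 5/4·1/15 = 1/12 ≠ 1/2 ⇒ order 1.

1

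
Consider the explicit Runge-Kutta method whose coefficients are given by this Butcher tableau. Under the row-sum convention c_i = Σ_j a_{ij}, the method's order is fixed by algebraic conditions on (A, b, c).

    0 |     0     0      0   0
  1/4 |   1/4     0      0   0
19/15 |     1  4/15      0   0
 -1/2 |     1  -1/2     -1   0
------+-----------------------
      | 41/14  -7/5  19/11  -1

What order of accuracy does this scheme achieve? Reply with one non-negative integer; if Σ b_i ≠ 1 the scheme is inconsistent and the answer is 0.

0

b = (41/14, -7/5, 19/11, -1)
c = (0, 1/4, 19/15, -1/2)
Ac = (0, 0, 1/15, -167/120)
Σ b_i: 41/14·1 + (-7/5)·1 + 19/11·1 + (-1)·1 = 1737/770 ≠ 1 ⇒ order 0.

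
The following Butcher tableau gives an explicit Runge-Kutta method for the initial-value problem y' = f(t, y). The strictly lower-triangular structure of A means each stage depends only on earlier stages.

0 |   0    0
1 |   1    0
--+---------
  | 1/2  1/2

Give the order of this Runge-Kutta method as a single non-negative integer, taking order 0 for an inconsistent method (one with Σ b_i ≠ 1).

b = (1/2, 1/2)
c = (0, 1)
Σ b_i: 1/2·1 + 1/2·1 = 1 ✓
b·c: 1/2·1 = 1/2 ✓; 2 stages ⇒ order 2.

2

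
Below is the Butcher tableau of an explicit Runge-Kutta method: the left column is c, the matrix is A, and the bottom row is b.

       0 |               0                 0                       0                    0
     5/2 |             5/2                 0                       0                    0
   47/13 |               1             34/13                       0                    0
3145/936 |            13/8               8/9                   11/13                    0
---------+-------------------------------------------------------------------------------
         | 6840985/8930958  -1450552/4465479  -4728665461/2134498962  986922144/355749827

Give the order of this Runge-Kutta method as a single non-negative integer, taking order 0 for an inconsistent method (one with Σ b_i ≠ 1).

b = (6840985/8930958, -1450552/4465479, -4728665461/2134498962, 986922144/355749827)
c = (0, 5/2, 47/13, 3145/936)
Ac = (0, 0, 85/13, 8033/1521)
Σ b_i: 6840985/8930958·1 + (-1450552/4465479)·1 + (-4728665461/2134498962)·1 + 986922144/355749827·1 = 1 ✓
b·c: (-1450552/4465479)·5/2 + (-4728665461/2134498962)·47/13 + 986922144/355749827·3145/936 = 1/2 ✓
b·c²: (-1450552/4465479)·25/4 + (-4728665461/2134498962)·2209/169 + 986922144/355749827·9891025/876096 = 1/3 ✓
b·Ac: (-4728665461/2134498962)·85/13 + 986922144/355749827·8033/1521 = 1/6 ✓
b·c³: (-1450552/4465479)·125/8 + (-4728665461/2134498962)·103823/2197 + 986922144/355749827·31107273625/820025856 = -4205512639/928819632 ≠ 1/4 ⇒ order 3.
b·(c∘Ac): (-4728665461/2134498962)·3995/169 + 986922144/355749827·25263785/1423656 = -364401205/116102454 ≠ 1/8
b·Ac²: (-4728665461/2134498962)·425/26 + 986922144/355749827·328541/19773 = 548458308163/55496973012 ≠ 1/12
b·A²c: 986922144/355749827·935/169 = 5460190560/355749827 ≠ 1/24

3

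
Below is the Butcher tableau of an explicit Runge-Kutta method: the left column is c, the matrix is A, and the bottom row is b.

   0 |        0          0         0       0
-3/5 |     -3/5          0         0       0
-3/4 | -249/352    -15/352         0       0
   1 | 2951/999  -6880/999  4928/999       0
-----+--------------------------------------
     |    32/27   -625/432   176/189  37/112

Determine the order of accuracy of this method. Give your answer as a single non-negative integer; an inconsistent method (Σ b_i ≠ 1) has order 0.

4

b = (32/27, -625/432, 176/189, 37/112)
c = (0, -3/5, -3/4, 1)
Ac = (0, 0, 9/352, 16/37)
Σ b_i: 32/27·1 + (-625/432)·1 + 176/189·1 + 37/112·1 = 1 ✓
b·c: (-625/432)·(-3/5) + 176/189·(-3/4) + 37/112·1 = 1/2 ✓
b·c²: (-625/432)·9/25 + 176/189·9/16 + 37/112·1 = 1/3 ✓
b·Ac: 176/189·9/352 + 37/112·16/37 = 1/6 ✓
b·c³: (-625/432)·(-27/125) + 176/189·(-27/64) + 37/112·1 = 1/4 ✓
b·(c∘Ac): 176/189·(-27/1408) + 37/112·16/37 = 1/8 ✓
b·Ac²: 176/189·(-27/1760) + 37/112·164/555 = 1/12 ✓
b·A²c: 37/112·14/111 = 1/24 ✓; 4 stages ⇒ order 4.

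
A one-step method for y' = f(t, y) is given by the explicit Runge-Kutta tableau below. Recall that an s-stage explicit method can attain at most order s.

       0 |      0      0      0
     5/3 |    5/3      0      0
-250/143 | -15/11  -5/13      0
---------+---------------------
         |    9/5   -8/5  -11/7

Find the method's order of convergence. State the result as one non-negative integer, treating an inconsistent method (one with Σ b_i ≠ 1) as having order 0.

0

b = (9/5, -8/5, -11/7)
c = (0, 5/3, -250/143)
Ac = (0, 0, -25/39)
Σ b_i: 9/5·1 + (-8/5)·1 + (-11/7)·1 = -48/35 ≠ 1 ⇒ order 0.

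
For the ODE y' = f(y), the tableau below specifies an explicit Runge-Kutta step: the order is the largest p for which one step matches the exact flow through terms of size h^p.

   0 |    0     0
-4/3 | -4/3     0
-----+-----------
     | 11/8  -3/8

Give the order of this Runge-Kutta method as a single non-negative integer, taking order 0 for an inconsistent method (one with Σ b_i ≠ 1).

b = (11/8, -3/8)
c = (0, -4/3)
Σ b_i: 11/8·1 + (-3/8)·1 = 1 ✓
b·c: (-3/8)·(-4/3) = 1/2 ✓; 2 stages ⇒ order 2.

2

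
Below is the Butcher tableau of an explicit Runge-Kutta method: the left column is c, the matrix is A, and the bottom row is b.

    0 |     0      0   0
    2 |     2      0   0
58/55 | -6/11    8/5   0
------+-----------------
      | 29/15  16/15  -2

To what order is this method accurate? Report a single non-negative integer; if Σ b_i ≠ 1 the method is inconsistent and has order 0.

1

b = (29/15, 16/15, -2)
c = (0, 2, 58/55)
Ac = (0, 0, 16/5)
Σ b_i: 29/15·1 + 16/15·1 + (-2)·1 = 1 ✓
b·c: 16/15·2 + (-2)·58/55 = 4/165 ≠ 1/2 ⇒ order 1.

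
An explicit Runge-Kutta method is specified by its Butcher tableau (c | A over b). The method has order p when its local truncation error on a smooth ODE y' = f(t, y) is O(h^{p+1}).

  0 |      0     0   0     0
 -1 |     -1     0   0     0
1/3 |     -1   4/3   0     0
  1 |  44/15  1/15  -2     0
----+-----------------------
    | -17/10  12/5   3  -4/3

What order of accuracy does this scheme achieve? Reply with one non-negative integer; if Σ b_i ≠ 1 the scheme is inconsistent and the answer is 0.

0

b = (-17/10, 12/5, 3, -4/3)
c = (0, -1, 1/3, 1)
Ac = (0, 0, -4/3, -11/15)
Σ b_i: (-17/10)·1 + 12/5·1 + 3·1 + (-4/3)·1 = 71/30 ≠ 1 ⇒ order 0.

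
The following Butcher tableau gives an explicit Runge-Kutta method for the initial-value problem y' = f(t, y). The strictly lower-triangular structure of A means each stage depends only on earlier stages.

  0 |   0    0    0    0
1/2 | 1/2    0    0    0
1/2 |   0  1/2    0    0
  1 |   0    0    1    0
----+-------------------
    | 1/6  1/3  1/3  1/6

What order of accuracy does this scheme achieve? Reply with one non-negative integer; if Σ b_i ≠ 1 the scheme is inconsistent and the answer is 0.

b = (1/6, 1/3, 1/3, 1/6)
c = (0, 1/2, 1/2, 1)
Ac = (0, 0, 1/4, 1/2)
Σ b_i: 1/6·1 + 1/3·1 + 1/3·1 + 1/6·1 = 1 ✓
b·c: 1/3·1/2 + 1/3·1/2 + 1/6·1 = 1/2 ✓
b·c²: 1/3·1/4 + 1/3·1/4 + 1/6·1 = 1/3 ✓
b·Ac: 1/3·1/4 + 1/6·1/2 = 1/6 ✓
b·c³: 1/3·1/8 + 1/3·1/8 + 1/6·1 = 1/4 ✓
b·(c∘Ac): 1/3·1/8 + 1/6·1/2 = 1/8 ✓
b·Ac²: 1/3·1/8 + 1/6·1/4 = 1/12 ✓
b·A²c: 1/6·1/4 = 1/24 ✓; 4 stages ⇒ order 4.

4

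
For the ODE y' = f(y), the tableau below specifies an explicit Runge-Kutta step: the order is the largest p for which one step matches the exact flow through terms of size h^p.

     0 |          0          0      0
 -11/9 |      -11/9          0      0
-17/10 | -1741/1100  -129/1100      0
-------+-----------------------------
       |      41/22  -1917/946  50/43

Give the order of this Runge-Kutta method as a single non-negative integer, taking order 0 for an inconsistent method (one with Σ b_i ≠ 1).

b = (41/22, -1917/946, 50/43)
c = (0, -11/9, -17/10)
Ac = (0, 0, 43/300)
Σ b_i: 41/22·1 + (-1917/946)·1 + 50/43·1 = 1 ✓
b·c: (-1917/946)·(-11/9) + 50/43·(-17/10) = 1/2 ✓
b·c²: (-1917/946)·121/81 + 50/43·289/100 = 1/3 ✓
b·Ac: 50/43·43/300 = 1/6 ✓; 3 stages ⇒ order 3.

3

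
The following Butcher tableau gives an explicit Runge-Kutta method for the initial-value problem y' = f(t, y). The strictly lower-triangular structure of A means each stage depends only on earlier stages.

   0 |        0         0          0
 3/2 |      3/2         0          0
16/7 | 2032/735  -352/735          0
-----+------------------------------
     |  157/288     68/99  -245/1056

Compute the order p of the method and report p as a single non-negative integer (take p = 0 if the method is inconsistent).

b = (157/288, 68/99, -245/1056)
c = (0, 3/2, 16/7)
Ac = (0, 0, -176/245)
Σ b_i: 157/288·1 + 68/99·1 + (-245/1056)·1 = 1 ✓
b·c: 68/99·3/2 + (-245/1056)·16/7 = 1/2 ✓
b·c²: 68/99·9/4 + (-245/1056)·256/49 = 1/3 ✓
b·Ac: (-245/1056)·(-176/245) = 1/6 ✓; 3 stages ⇒ order 3.

3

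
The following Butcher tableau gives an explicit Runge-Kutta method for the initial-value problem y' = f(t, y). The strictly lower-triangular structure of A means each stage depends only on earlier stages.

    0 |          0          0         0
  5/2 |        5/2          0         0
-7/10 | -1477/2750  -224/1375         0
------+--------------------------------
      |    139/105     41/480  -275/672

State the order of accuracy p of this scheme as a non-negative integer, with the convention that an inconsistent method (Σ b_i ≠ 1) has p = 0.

3

b = (139/105, 41/480, -275/672)
c = (0, 5/2, -7/10)
Ac = (0, 0, -112/275)
Σ b_i: 139/105·1 + 41/480·1 + (-275/672)·1 = 1 ✓
b·c: 41/480·5/2 + (-275/672)·(-7/10) = 1/2 ✓
b·c²: 41/480·25/4 + (-275/672)·49/100 = 1/3 ✓
b·Ac: (-275/672)·(-112/275) = 1/6 ✓; 3 stages ⇒ order 3.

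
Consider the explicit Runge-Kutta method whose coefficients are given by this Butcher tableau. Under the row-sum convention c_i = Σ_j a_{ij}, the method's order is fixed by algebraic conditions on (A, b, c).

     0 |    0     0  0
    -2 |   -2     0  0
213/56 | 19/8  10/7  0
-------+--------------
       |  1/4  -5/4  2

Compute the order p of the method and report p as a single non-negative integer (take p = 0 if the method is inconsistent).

1

b = (1/4, -5/4, 2)
c = (0, -2, 213/56)
Ac = (0, 0, -20/7)
Σ b_i: 1/4·1 + (-5/4)·1 + 2·1 = 1 ✓
b·c: (-5/4)·(-2) + 2·213/56 = 283/28 ≠ 1/2 ⇒ order 1.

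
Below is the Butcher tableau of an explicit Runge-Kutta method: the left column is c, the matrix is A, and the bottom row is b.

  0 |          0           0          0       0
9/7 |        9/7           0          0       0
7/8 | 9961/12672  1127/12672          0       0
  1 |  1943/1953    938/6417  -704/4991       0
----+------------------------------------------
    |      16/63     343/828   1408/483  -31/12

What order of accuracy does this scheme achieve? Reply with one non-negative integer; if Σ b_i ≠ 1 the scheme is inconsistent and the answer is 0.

4

b = (16/63, 343/828, 1408/483, -31/12)
c = (0, 9/7, 7/8, 1)
Ac = (0, 0, 161/1408, 2/31)
Σ b_i: 16/63·1 + 343/828·1 + 1408/483·1 + (-31/12)·1 = 1 ✓
b·c: 343/828·9/7 + 1408/483·7/8 + (-31/12)·1 = 1/2 ✓
b·c²: 343/828·81/49 + 1408/483·49/64 + (-31/12)·1 = 1/3 ✓
b·Ac: 1408/483·161/1408 + (-31/12)·2/31 = 1/6 ✓
b·c³: 343/828·729/343 + 1408/483·343/512 + (-31/12)·1 = 1/4 ✓
b·(c∘Ac): 1408/483·1127/11264 + (-31/12)·2/31 = 1/8 ✓
b·Ac²: 1408/483·207/1408 + (-31/12)·29/217 = 1/12 ✓
b·A²c: (-31/12)·(-1/62) = 1/24 ✓; 4 stages ⇒ order 4.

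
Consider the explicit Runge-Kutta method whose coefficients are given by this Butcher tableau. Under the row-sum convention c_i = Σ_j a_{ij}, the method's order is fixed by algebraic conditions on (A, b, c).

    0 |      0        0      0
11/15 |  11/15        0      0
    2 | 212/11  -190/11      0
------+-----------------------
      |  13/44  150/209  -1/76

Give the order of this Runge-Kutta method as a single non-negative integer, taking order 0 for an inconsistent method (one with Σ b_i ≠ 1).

b = (13/44, 150/209, -1/76)
c = (0, 11/15, 2)
Ac = (0, 0, -38/3)
Σ b_i: 13/44·1 + 150/209·1 + (-1/76)·1 = 1 ✓
b·c: 150/209·11/15 + (-1/76)·2 = 1/2 ✓
b·c²: 150/209·121/225 + (-1/76)·4 = 1/3 ✓
b·Ac: (-1/76)·(-38/3) = 1/6 ✓; 3 stages ⇒ order 3.

3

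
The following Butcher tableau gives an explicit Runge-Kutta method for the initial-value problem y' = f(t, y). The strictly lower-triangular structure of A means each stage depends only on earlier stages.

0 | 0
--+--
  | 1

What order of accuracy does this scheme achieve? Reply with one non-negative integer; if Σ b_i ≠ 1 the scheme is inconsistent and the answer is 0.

b = (1)
c = (0)
Σ b_i: 1·1 = 1 ✓; 1 stage ⇒ order 1.

1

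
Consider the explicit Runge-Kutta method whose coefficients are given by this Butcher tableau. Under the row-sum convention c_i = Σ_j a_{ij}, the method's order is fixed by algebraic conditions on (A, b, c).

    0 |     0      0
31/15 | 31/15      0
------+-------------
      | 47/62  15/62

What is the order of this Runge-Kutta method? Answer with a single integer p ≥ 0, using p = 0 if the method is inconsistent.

b = (47/62, 15/62)
c = (0, 31/15)
Σ b_i: 47/62·1 + 15/62·1 = 1 ✓
b·c: 15/62·31/15 = 1/2 ✓; 2 stages ⇒ order 2.

2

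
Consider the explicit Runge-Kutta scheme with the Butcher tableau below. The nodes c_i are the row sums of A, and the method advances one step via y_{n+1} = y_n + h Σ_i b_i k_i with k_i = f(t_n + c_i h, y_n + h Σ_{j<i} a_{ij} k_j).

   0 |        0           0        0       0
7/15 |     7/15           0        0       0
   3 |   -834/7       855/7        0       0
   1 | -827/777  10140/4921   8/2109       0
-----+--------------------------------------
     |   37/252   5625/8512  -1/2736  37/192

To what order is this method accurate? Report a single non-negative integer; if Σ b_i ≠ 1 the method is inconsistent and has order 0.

b = (37/252, 5625/8512, -1/2736, 37/192)
c = (0, 7/15, 3, 1)
Ac = (0, 0, 57, 36/37)
Σ b_i: 37/252·1 + 5625/8512·1 + (-1/2736)·1 + 37/192·1 = 1 ✓
b·c: 5625/8512·7/15 + (-1/2736)·3 + 37/192·1 = 1/2 ✓
b·c²: 5625/8512·49/225 + (-1/2736)·9 + 37/192·1 = 1/3 ✓
b·Ac: (-1/2736)·57 + 37/192·36/37 = 1/6 ✓
b·c³: 5625/8512·343/3375 + (-1/2736)·27 + 37/192·1 = 1/4 ✓
b·(c∘Ac): (-1/2736)·171 + 37/192·36/37 = 1/8 ✓
b·Ac²: (-1/2736)·133/5 + 37/192·268/555 = 1/12 ✓
b·A²c: 37/192·8/37 = 1/24 ✓; 4 stages ⇒ order 4.

4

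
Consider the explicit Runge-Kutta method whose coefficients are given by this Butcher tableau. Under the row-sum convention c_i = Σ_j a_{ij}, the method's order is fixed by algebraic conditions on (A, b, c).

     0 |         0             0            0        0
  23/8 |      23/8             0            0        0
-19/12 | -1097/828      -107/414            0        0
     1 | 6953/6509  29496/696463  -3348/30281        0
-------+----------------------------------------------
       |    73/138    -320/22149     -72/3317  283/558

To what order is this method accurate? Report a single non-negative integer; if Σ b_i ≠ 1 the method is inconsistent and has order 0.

4

b = (73/138, -320/22149, -72/3317, 283/558)
c = (0, 23/8, -19/12, 1)
Ac = (0, 0, -107/144, 84/283)
Σ b_i: 73/138·1 + (-320/22149)·1 + (-72/3317)·1 + 283/558·1 = 1 ✓
b·c: (-320/22149)·23/8 + (-72/3317)·(-19/12) + 283/558·1 = 1/2 ✓
b·c²: (-320/22149)·529/64 + (-72/3317)·361/144 + 283/558·1 = 1/3 ✓
b·Ac: (-72/3317)·(-107/144) + 283/558·84/283 = 1/6 ✓
b·c³: (-320/22149)·12167/512 + (-72/3317)·(-6859/1728) + 283/558·1 = 1/4 ✓
b·(c∘Ac): (-72/3317)·2033/1728 + 283/558·84/283 = 1/8 ✓
b·Ac²: (-72/3317)·(-2461/1152) + 283/558·165/2264 = 1/12 ✓
b·A²c: 283/558·93/1132 = 1/24 ✓; 4 stages ⇒ order 4.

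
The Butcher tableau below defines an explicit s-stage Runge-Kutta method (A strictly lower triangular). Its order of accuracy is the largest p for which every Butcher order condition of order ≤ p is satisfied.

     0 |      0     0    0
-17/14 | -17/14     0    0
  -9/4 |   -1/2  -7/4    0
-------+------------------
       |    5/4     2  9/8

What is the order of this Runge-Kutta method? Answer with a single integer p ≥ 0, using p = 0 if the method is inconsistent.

0

b = (5/4, 2, 9/8)
c = (0, -17/14, -9/4)
Ac = (0, 0, 17/8)
Σ b_i: 5/4·1 + 2·1 + 9/8·1 = 35/8 ≠ 1 ⇒ order 0.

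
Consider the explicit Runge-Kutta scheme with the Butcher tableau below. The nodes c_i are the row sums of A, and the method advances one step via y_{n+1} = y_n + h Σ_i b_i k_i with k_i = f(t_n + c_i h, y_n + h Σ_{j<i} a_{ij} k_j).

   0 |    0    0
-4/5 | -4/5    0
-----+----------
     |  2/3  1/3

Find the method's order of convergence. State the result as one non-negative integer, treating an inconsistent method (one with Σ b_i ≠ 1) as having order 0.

1

b = (2/3, 1/3)
c = (0, -4/5)
Σ b_i: 2/3·1 + 1/3·1 = 1 ✓
b·c: 1/3·(-4/5) = -4/15 ≠ 1/2 ⇒ order 1.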